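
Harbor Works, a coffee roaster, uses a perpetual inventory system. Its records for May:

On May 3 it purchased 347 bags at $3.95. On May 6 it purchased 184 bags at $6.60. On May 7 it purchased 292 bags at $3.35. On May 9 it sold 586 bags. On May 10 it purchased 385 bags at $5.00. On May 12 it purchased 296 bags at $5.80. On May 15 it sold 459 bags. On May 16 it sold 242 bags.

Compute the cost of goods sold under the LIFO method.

COGS = $6,347.90

May 9, 586 sold [LIFO — newest first]: 292 @ $3.35 + 184 @ $6.60 + 110 @ $3.95 = $2,627.10
May 15, 459 sold [LIFO — newest first]: 296 @ $5.80 + 163 @ $5.00 = $2,531.80
May 16, 242 sold [LIFO — newest first]: 222 @ $5.00 + 20 @ $3.95 = $1,189.00
Total COGS = $2,627.10 + $2,531.80 + $1,189.00 = $6,347.90
Ending inventory: 217 @ $3.95 = $857.15
Check: goods available $7,205.05 = COGS $6,347.90 + ending $857.15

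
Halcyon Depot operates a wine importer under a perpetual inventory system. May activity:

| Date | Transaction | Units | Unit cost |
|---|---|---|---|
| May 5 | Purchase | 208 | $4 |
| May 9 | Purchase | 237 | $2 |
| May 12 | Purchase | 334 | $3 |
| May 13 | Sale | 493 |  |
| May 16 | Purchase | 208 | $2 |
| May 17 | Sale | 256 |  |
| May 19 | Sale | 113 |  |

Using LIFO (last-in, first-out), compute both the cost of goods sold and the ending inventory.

COGS = $2,224; ending inventory = $500

May 13, 493 sold [LIFO — newest first]: 334 @ $3 + 159 @ $2 = $1,320
May 17, 256 sold [LIFO — newest first]: 208 @ $2 + 48 @ $2 = $512
May 19, 113 sold [LIFO — newest first]: 30 @ $2 + 83 @ $4 = $392
Total COGS = $1,320 + $512 + $392 = $2,224
Ending inventory: 125 @ $4 = $500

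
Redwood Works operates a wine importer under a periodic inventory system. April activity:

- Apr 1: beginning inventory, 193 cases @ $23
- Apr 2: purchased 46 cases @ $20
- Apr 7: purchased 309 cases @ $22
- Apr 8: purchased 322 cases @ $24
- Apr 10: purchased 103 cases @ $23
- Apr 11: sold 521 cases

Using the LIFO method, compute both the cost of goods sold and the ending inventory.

Apr 11, 521 sold [LIFO — newest first]: 103 @ $23 + 322 @ $24 + 96 @ $22 = $12,209
Ending inventory: 193 @ $23 + 46 @ $20 + 213 @ $22 = $10,045

COGS = $12,209; ending inventory = $10,045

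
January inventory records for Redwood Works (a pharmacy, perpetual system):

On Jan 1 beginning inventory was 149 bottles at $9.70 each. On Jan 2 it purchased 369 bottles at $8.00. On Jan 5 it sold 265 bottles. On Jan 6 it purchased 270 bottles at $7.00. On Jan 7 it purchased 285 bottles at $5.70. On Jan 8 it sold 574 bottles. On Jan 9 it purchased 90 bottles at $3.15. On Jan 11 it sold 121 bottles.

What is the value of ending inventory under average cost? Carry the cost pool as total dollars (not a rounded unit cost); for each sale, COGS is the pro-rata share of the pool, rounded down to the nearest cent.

Ending inventory = $1,205.04

After Jan 1: 149 on hand, pool $1,445.30 (≈ $9.7000 each)
After Jan 2: 518 on hand, pool $4,397.30 (≈ $8.4890 each)
Jan 5, sell 265: 265/518 × $4,397.30 → $2,249.58
After Jan 6: 523 on hand, pool $4,037.72 (≈ $7.7203 each)
After Jan 7: 808 on hand, pool $5,662.22 (≈ $7.0077 each)
Jan 8, sell 574: 574/808 × $5,662.22 → $4,022.41
After Jan 9: 324 on hand, pool $1,923.31 (≈ $5.9361 each)
Jan 11, sell 121: 121/324 × $1,923.31 → $718.27
Total COGS = $2,249.58 + $4,022.41 + $718.27 = $6,990.26
Ending inventory (cost pool remaining) = $1,205.04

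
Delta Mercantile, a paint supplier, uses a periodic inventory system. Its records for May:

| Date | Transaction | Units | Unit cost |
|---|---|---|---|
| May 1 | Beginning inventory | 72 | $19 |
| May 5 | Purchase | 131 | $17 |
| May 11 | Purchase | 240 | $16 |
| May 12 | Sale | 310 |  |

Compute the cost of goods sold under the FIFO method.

May 12, 310 sold [FIFO — oldest first]: 72 @ $19 + 131 @ $17 + 107 @ $16 = $5,307
Ending inventory: 133 @ $16 = $2,128
Check: goods available $7,435 = COGS $5,307 + ending $2,128

COGS = $5,307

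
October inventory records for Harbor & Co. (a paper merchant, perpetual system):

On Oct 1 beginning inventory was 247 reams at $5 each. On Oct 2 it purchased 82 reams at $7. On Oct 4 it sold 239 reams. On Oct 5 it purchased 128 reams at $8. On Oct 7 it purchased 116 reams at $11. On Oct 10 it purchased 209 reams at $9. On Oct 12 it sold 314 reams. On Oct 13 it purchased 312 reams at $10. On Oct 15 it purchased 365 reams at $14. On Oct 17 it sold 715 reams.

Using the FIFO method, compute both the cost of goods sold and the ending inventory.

Oct 4, 239 sold [FIFO — oldest first]: 239 @ $5 = $1,195
Oct 12, 314 sold [FIFO — oldest first]: 8 @ $5 + 82 @ $7 + 128 @ $8 + 96 @ $11 = $2,694
Oct 17, 715 sold [FIFO — oldest first]: 20 @ $11 + 209 @ $9 + 312 @ $10 + 174 @ $14 = $7,657
Total COGS = $1,195 + $2,694 + $7,657 = $11,546
Ending inventory: 191 @ $14 = $2,674
Check: goods available $14,220 = COGS $11,546 + ending $2,674

COGS = $11,546; ending inventory = $2,674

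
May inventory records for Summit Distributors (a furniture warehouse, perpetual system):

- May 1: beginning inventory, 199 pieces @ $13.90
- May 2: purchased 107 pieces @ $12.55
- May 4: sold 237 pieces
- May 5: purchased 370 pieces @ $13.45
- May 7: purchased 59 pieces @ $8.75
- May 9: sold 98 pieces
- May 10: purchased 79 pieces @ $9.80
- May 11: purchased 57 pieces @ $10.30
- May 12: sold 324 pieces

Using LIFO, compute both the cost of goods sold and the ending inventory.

May 4, 237 sold [LIFO — newest first]: 107 @ $12.55 + 130 @ $13.90 = $3,149.85
May 9, 98 sold [LIFO — newest first]: 59 @ $8.75 + 39 @ $13.45 = $1,040.80
May 12, 324 sold [LIFO — newest first]: 57 @ $10.30 + 79 @ $9.80 + 188 @ $13.45 = $3,889.90
Total COGS = $3,149.85 + $1,040.80 + $3,889.90 = $8,080.55
Ending inventory: 69 @ $13.90 + 143 @ $13.45 = $2,882.45
Check: goods available $10,963.00 = COGS $8,080.55 + ending $2,882.45

COGS = $8,080.55; ending inventory = $2,882.45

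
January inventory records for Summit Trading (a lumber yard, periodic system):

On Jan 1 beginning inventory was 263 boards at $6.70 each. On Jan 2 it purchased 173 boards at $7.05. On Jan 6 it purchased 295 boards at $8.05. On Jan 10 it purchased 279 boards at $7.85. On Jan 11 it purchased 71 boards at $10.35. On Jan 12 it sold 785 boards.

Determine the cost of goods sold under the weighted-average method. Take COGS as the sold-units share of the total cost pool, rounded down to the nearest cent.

COGS = $6,013.85

Jan 12, sell 785: 785/1081 × $8,281.50 → $6,013.85
Ending inventory (cost pool remaining) = $2,267.65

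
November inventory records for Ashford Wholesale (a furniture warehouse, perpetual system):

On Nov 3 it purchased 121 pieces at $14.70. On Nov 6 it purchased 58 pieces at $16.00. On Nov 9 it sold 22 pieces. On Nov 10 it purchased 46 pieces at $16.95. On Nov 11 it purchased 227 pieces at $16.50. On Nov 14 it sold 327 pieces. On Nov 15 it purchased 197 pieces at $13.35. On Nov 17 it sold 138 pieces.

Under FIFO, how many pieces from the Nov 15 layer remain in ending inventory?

Nov 9, 22 sold [FIFO — oldest first]: 22 @ $14.70 = $323.40
Nov 14, 327 sold [FIFO — oldest first]: 99 @ $14.70 + 58 @ $16.00 + 46 @ $16.95 + 124 @ $16.50 = $5,209.00
Nov 17, 138 sold [FIFO — oldest first]: 103 @ $16.50 + 35 @ $13.35 = $2,166.75
Total COGS = $323.40 + $5,209.00 + $2,166.75 = $7,699.15
Ending inventory: 162 @ $13.35 = $2,162.70

162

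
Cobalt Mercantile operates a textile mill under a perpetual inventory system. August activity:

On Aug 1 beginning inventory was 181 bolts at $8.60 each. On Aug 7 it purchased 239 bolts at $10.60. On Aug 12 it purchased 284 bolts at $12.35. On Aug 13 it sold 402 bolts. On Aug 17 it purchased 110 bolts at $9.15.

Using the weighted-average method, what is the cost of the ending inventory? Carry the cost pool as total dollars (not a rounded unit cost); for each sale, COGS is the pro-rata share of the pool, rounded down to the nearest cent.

Ending inventory = $4,265.62

After Aug 1: 181 on hand, pool $1,556.60 (≈ $8.6000 each)
After Aug 7: 420 on hand, pool $4,090.00 (≈ $9.7381 each)
After Aug 12: 704 on hand, pool $7,597.40 (≈ $10.7918 each)
Aug 13, sell 402: 402/704 × $7,597.40 → $4,338.28
After Aug 17: 412 on hand, pool $4,265.62 (≈ $10.3534 each)
Ending inventory (cost pool remaining) = $4,265.62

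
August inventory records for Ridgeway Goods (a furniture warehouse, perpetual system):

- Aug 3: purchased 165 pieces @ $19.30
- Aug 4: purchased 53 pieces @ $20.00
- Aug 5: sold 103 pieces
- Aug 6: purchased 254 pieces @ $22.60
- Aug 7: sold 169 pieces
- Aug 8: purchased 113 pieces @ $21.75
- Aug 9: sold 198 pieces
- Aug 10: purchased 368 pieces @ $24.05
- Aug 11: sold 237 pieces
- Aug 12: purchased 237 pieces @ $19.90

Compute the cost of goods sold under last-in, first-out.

COGS = $15,923.00

Aug 5, 103 sold [LIFO — newest first]: 53 @ $20.00 + 50 @ $19.30 = $2,025.00
Aug 7, 169 sold [LIFO — newest first]: 169 @ $22.60 = $3,819.40
Aug 9, 198 sold [LIFO — newest first]: 113 @ $21.75 + 85 @ $22.60 = $4,378.75
Aug 11, 237 sold [LIFO — newest first]: 237 @ $24.05 = $5,699.85
Total COGS = $2,025.00 + $3,819.40 + $4,378.75 + $5,699.85 = $15,923.00
Ending inventory: 115 @ $19.30 + 131 @ $24.05 + 237 @ $19.90 = $10,086.35
Check: goods available $26,009.35 = COGS $15,923.00 + ending $10,086.35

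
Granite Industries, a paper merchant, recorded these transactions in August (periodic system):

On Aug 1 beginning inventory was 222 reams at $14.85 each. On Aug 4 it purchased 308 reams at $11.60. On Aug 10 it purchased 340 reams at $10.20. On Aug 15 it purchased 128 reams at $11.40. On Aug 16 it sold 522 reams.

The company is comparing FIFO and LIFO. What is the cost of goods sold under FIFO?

FIFO COGS: 222 @ $14.85 + 300 @ $11.60 = $6,776.70
LIFO COGS: 128 @ $11.40 + 340 @ $10.20 + 54 @ $11.60 = $5,553.60

COGS = $6,776.70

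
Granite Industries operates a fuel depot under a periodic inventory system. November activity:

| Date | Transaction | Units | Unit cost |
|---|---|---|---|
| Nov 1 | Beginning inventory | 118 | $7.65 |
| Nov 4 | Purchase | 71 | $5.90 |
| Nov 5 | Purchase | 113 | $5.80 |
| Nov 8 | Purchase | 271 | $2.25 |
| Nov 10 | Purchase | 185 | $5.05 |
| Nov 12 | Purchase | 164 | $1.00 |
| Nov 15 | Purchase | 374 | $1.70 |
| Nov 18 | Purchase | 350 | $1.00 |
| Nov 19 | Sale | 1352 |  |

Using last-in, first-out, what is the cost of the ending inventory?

Ending inventory = $1,930.60

Nov 19, 1352 sold [LIFO — newest first]: 350 @ $1.00 + 374 @ $1.70 + 164 @ $1.00 + 185 @ $5.05 + 271 @ $2.25 + 8 @ $5.80 = $2,740.20
Ending inventory: 118 @ $7.65 + 71 @ $5.90 + 105 @ $5.80 = $1,930.60
Check: goods available $4,670.80 = COGS $2,740.20 + ending $1,930.60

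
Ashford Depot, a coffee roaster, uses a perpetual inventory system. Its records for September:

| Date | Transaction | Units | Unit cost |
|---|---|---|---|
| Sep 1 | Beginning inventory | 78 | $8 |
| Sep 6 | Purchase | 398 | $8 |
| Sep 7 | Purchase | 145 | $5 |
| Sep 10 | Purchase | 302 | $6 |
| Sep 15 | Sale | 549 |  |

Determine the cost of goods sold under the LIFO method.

Sep 15, 549 sold [LIFO — newest first]: 302 @ $6 + 145 @ $5 + 102 @ $8 = $3,353
Ending inventory: 78 @ $8 + 296 @ $8 = $2,992

COGS = $3,353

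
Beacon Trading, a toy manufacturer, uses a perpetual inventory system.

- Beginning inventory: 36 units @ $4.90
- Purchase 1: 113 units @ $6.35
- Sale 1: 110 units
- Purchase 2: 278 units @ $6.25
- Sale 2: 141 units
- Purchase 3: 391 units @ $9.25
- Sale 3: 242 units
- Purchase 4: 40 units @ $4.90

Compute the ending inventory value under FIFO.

Ending inventory = $3,202.25

Sale 1 (110) [FIFO — oldest first]: 36 @ $4.90 + 74 @ $6.35 = $646.30
Sale 2 (141) [FIFO — oldest first]: 39 @ $6.35 + 102 @ $6.25 = $885.15
Sale 3 (242) [FIFO — oldest first]: 176 @ $6.25 + 66 @ $9.25 = $1,710.50
Total COGS = $646.30 + $885.15 + $1,710.50 = $3,241.95
Ending inventory: 325 @ $9.25 + 40 @ $4.90 = $3,202.25
Check: goods available $6,444.20 = COGS $3,241.95 + ending $3,202.25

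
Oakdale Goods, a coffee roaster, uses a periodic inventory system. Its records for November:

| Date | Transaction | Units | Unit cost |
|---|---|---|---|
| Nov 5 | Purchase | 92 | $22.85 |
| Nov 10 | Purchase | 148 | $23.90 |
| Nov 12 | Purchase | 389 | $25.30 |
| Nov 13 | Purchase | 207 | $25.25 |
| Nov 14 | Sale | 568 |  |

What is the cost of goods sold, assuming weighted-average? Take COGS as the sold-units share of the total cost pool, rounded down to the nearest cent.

Nov 14, sell 568: 568/836 × $20,707.85 → $14,069.44
Ending inventory (cost pool remaining) = $6,638.41
Check: goods available $20,707.85 = COGS $14,069.44 + ending $6,638.41

COGS = $14,069.44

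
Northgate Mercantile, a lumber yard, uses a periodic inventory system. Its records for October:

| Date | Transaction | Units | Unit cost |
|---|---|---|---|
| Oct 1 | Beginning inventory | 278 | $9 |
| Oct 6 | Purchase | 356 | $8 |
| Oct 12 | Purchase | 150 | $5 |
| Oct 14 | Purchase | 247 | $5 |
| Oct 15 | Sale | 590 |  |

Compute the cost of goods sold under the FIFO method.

Oct 15, 590 sold [FIFO — oldest first]: 278 @ $9 + 312 @ $8 = $4,998
Ending inventory: 44 @ $8 + 150 @ $5 + 247 @ $5 = $2,337

COGS = $4,998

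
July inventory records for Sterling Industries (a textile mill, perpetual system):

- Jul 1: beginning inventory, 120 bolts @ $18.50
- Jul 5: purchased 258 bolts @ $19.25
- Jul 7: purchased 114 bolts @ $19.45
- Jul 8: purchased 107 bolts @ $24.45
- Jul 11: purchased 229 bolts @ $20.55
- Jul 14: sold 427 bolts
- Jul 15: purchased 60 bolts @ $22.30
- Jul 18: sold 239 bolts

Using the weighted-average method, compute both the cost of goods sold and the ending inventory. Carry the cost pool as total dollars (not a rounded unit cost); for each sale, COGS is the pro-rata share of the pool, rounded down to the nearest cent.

After Jul 1: 120 on hand, pool $2,220.00 (≈ $18.5000 each)
After Jul 5: 378 on hand, pool $7,186.50 (≈ $19.0119 each)
After Jul 7: 492 on hand, pool $9,403.80 (≈ $19.1134 each)
After Jul 8: 599 on hand, pool $12,019.95 (≈ $20.0667 each)
After Jul 11: 828 on hand, pool $16,725.90 (≈ $20.2004 each)
Jul 14, sell 427: 427/828 × $16,725.90 → $8,625.55
After Jul 15: 461 on hand, pool $9,438.35 (≈ $20.4736 each)
Jul 18, sell 239: 239/461 × $9,438.35 → $4,893.20
Total COGS = $8,625.55 + $4,893.20 = $13,518.75
Ending inventory (cost pool remaining) = $4,545.15
Check: goods available $18,063.90 = COGS $13,518.75 + ending $4,545.15

COGS = $13,518.75; ending inventory = $4,545.15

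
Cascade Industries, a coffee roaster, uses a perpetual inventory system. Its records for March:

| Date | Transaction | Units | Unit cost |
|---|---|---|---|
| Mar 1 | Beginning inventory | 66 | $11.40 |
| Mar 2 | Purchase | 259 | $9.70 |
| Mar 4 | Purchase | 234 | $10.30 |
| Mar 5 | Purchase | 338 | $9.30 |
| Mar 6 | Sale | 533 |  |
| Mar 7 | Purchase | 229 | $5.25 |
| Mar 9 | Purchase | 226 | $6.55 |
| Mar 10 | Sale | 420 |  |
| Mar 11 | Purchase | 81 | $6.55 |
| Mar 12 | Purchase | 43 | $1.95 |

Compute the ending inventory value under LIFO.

Mar 6, 533 sold [LIFO — newest first]: 338 @ $9.30 + 195 @ $10.30 = $5,151.90
Mar 10, 420 sold [LIFO — newest first]: 226 @ $6.55 + 194 @ $5.25 = $2,498.80
Total COGS = $5,151.90 + $2,498.80 = $7,650.70
Ending inventory: 66 @ $11.40 + 259 @ $9.70 + 39 @ $10.30 + 35 @ $5.25 + 81 @ $6.55 + 43 @ $1.95 = $4,464.55

Ending inventory = $4,464.55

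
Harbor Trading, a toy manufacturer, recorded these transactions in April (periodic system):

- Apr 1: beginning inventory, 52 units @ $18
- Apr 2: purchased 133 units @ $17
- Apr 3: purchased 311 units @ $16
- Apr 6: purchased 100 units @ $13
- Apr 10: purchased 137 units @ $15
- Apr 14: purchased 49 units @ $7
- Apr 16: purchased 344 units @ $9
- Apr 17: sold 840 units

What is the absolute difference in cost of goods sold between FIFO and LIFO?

FIFO COGS: 52 @ $18 + 133 @ $17 + 311 @ $16 + 100 @ $13 + 137 @ $15 + 49 @ $7 + 58 @ $9 = $12,393
LIFO COGS: 344 @ $9 + 49 @ $7 + 137 @ $15 + 100 @ $13 + 210 @ $16 = $10,154
Difference = |$12,393 − $10,154| = $2,239

$2,239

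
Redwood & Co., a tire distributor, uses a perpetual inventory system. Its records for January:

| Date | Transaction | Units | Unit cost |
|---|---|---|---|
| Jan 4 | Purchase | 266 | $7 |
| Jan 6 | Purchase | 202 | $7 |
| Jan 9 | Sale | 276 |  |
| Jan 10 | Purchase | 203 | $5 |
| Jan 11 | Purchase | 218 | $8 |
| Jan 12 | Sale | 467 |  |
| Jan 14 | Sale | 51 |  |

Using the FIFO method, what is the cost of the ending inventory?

Ending inventory = $760

Jan 9, 276 sold [FIFO — oldest first]: 266 @ $7 + 10 @ $7 = $1,932
Jan 12, 467 sold [FIFO — oldest first]: 192 @ $7 + 203 @ $5 + 72 @ $8 = $2,935
Jan 14, 51 sold [FIFO — oldest first]: 51 @ $8 = $408
Total COGS = $1,932 + $2,935 + $408 = $5,275
Ending inventory: 95 @ $8 = $760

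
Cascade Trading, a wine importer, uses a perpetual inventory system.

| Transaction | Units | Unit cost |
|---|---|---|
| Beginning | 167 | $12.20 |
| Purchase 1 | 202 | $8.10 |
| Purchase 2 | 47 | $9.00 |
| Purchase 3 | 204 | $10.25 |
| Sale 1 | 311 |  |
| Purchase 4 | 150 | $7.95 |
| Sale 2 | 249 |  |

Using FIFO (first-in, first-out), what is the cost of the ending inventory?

Sale 1 (311) [FIFO — oldest first]: 167 @ $12.20 + 144 @ $8.10 = $3,203.80
Sale 2 (249) [FIFO — oldest first]: 58 @ $8.10 + 47 @ $9.00 + 144 @ $10.25 = $2,368.80
Total COGS = $3,203.80 + $2,368.80 = $5,572.60
Ending inventory: 60 @ $10.25 + 150 @ $7.95 = $1,807.50

Ending inventory = $1,807.50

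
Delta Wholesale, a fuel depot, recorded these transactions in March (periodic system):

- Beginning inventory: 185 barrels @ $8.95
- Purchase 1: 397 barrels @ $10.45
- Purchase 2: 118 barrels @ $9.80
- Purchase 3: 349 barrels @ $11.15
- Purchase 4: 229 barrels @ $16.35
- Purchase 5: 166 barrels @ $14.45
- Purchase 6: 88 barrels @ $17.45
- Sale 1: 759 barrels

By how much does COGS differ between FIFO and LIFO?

FIFO COGS: 185 @ $8.95 + 397 @ $10.45 + 118 @ $9.80 + 59 @ $11.15 = $7,618.65
LIFO COGS: 88 @ $17.45 + 166 @ $14.45 + 229 @ $16.35 + 276 @ $11.15 = $10,755.85
Difference = |$7,618.65 − $10,755.85| = $3,137.20

$3,137.20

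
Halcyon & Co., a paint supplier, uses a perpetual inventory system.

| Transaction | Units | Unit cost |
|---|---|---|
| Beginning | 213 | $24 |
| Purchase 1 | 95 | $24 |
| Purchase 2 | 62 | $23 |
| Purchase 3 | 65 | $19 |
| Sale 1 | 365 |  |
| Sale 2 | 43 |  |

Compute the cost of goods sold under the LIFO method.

Sale 1 (365) [LIFO — newest first]: 65 @ $19 + 62 @ $23 + 95 @ $24 + 143 @ $24 = $8,373
Sale 2 (43) [LIFO — newest first]: 43 @ $24 = $1,032
Total COGS = $8,373 + $1,032 = $9,405
Ending inventory: 27 @ $24 = $648

COGS = $9,405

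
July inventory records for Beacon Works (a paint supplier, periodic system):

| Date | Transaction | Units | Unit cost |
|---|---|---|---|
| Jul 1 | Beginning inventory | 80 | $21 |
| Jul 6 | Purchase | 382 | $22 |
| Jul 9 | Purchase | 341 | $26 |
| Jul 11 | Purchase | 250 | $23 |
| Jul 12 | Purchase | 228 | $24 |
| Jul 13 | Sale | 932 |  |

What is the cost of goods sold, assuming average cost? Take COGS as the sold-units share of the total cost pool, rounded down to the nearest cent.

Jul 13, sell 932: 932/1281 × $30,172.00 → $21,951.83
Ending inventory (cost pool remaining) = $8,220.17

COGS = $21,951.83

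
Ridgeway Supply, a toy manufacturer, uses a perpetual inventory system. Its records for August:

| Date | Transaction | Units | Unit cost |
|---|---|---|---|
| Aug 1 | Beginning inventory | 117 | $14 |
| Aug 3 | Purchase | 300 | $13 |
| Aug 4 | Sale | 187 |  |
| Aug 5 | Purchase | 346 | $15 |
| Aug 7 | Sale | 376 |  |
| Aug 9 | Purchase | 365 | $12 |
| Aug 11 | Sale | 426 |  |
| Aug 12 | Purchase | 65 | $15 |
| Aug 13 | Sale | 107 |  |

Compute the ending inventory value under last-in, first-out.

Aug 4, 187 sold [LIFO — newest first]: 187 @ $13 = $2,431
Aug 7, 376 sold [LIFO — newest first]: 346 @ $15 + 30 @ $13 = $5,580
Aug 11, 426 sold [LIFO — newest first]: 365 @ $12 + 61 @ $13 = $5,173
Aug 13, 107 sold [LIFO — newest first]: 65 @ $15 + 22 @ $13 + 20 @ $14 = $1,541
Total COGS = $2,431 + $5,580 + $5,173 + $1,541 = $14,725
Ending inventory: 97 @ $14 = $1,358

Ending inventory = $1,358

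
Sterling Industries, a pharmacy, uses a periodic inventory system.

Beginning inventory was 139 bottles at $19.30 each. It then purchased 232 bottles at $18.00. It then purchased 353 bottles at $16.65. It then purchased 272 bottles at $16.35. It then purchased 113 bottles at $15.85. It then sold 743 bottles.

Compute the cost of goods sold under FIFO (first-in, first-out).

COGS = $13,046.80

Sale 1 (743) [FIFO — oldest first]: 139 @ $19.30 + 232 @ $18.00 + 353 @ $16.65 + 19 @ $16.35 = $13,046.80
Ending inventory: 253 @ $16.35 + 113 @ $15.85 = $5,927.60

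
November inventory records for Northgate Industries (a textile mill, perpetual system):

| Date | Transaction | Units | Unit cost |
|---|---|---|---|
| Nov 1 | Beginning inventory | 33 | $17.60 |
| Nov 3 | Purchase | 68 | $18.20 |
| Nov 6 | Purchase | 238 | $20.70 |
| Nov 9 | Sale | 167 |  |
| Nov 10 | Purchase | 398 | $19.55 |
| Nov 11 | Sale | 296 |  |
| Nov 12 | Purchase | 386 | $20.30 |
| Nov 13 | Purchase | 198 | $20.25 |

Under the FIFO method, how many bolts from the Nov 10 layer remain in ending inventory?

Nov 9, 167 sold [FIFO — oldest first]: 33 @ $17.60 + 68 @ $18.20 + 66 @ $20.70 = $3,184.60
Nov 11, 296 sold [FIFO — oldest first]: 172 @ $20.70 + 124 @ $19.55 = $5,984.60
Total COGS = $3,184.60 + $5,984.60 = $9,169.20
Ending inventory: 274 @ $19.55 + 386 @ $20.30 + 198 @ $20.25 = $17,202.00

274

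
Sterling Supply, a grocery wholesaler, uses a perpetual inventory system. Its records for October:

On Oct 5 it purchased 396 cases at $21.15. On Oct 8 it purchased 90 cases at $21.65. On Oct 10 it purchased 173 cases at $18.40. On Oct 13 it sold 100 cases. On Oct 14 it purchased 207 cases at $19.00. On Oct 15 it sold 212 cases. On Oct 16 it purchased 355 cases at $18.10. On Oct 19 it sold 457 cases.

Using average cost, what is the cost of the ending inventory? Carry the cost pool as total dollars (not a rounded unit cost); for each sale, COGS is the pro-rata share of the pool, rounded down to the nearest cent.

Ending inventory = $8,729.95

After Oct 5: 396 on hand, pool $8,375.40 (≈ $21.1500 each)
After Oct 8: 486 on hand, pool $10,323.90 (≈ $21.2426 each)
After Oct 10: 659 on hand, pool $13,507.10 (≈ $20.4964 each)
Oct 13, sell 100: 100/659 × $13,507.10 → $2,049.63
After Oct 14: 766 on hand, pool $15,390.47 (≈ $20.0920 each)
Oct 15, sell 212: 212/766 × $15,390.47 → $4,259.50
After Oct 16: 909 on hand, pool $17,556.47 (≈ $19.3140 each)
Oct 19, sell 457: 457/909 × $17,556.47 → $8,826.52
Total COGS = $2,049.63 + $4,259.50 + $8,826.52 = $15,135.65
Ending inventory (cost pool remaining) = $8,729.95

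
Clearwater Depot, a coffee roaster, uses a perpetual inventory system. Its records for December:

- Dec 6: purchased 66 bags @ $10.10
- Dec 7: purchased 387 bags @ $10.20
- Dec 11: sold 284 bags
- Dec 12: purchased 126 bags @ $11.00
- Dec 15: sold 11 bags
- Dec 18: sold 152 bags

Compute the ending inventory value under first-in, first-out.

Dec 11, 284 sold [FIFO — oldest first]: 66 @ $10.10 + 218 @ $10.20 = $2,890.20
Dec 15, 11 sold [FIFO — oldest first]: 11 @ $10.20 = $112.20
Dec 18, 152 sold [FIFO — oldest first]: 152 @ $10.20 = $1,550.40
Total COGS = $2,890.20 + $112.20 + $1,550.40 = $4,552.80
Ending inventory: 6 @ $10.20 + 126 @ $11.00 = $1,447.20
Check: goods available $6,000.00 = COGS $4,552.80 + ending $1,447.20

Ending inventory = $1,447.20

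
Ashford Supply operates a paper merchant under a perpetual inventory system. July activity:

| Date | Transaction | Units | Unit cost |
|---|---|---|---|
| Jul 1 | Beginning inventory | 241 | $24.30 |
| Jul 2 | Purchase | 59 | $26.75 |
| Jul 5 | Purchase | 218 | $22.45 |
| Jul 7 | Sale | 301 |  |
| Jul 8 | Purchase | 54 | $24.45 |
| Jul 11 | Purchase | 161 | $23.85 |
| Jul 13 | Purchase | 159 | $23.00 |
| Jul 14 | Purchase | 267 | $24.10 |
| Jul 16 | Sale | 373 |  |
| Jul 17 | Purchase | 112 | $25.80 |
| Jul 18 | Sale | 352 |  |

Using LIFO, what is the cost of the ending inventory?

Ending inventory = $5,957.70

Jul 7, 301 sold [LIFO — newest first]: 218 @ $22.45 + 59 @ $26.75 + 24 @ $24.30 = $7,055.55
Jul 16, 373 sold [LIFO — newest first]: 267 @ $24.10 + 106 @ $23.00 = $8,872.70
Jul 18, 352 sold [LIFO — newest first]: 112 @ $25.80 + 53 @ $23.00 + 161 @ $23.85 + 26 @ $24.45 = $8,584.15
Total COGS = $7,055.55 + $8,872.70 + $8,584.15 = $24,512.40
Ending inventory: 217 @ $24.30 + 28 @ $24.45 = $5,957.70
Check: goods available $30,470.10 = COGS $24,512.40 + ending $5,957.70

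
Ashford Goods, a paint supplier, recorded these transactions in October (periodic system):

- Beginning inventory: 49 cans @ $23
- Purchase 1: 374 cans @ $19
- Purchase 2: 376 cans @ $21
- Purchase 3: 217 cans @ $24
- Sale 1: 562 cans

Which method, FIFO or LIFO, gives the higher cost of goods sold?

LIFO

FIFO COGS: 49 @ $23 + 374 @ $19 + 139 @ $21 = $11,152
LIFO COGS: 217 @ $24 + 345 @ $21 = $12,453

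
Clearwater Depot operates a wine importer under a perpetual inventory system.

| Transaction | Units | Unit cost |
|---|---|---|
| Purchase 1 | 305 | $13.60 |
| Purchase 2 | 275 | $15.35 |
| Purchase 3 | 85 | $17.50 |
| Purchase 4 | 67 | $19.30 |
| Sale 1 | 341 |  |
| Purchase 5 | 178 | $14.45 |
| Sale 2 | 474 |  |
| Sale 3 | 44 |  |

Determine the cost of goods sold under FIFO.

Sale 1 (341) [FIFO — oldest first]: 305 @ $13.60 + 36 @ $15.35 = $4,700.60
Sale 2 (474) [FIFO — oldest first]: 239 @ $15.35 + 85 @ $17.50 + 67 @ $19.30 + 83 @ $14.45 = $7,648.60
Sale 3 (44) [FIFO — oldest first]: 44 @ $14.45 = $635.80
Total COGS = $4,700.60 + $7,648.60 + $635.80 = $12,985.00
Ending inventory: 51 @ $14.45 = $736.95

COGS = $12,985.00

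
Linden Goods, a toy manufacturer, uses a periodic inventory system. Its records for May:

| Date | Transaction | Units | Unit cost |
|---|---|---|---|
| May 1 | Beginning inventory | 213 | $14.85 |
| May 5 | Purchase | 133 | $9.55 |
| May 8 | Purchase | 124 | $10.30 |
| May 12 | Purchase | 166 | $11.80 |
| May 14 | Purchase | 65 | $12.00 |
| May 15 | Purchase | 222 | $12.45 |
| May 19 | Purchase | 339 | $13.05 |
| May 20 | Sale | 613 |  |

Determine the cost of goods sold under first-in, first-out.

COGS = $7,397.80

May 20, 613 sold [FIFO — oldest first]: 213 @ $14.85 + 133 @ $9.55 + 124 @ $10.30 + 143 @ $11.80 = $7,397.80
Ending inventory: 23 @ $11.80 + 65 @ $12.00 + 222 @ $12.45 + 339 @ $13.05 = $8,239.25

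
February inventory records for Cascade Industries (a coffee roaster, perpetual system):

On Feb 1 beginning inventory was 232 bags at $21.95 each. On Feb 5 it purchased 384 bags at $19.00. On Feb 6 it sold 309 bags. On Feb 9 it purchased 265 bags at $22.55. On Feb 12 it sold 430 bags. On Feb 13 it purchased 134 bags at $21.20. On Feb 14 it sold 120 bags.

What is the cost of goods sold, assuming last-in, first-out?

COGS = $17,791.25

Feb 6, 309 sold [LIFO — newest first]: 309 @ $19.00 = $5,871.00
Feb 12, 430 sold [LIFO — newest first]: 265 @ $22.55 + 75 @ $19.00 + 90 @ $21.95 = $9,376.25
Feb 14, 120 sold [LIFO — newest first]: 120 @ $21.20 = $2,544.00
Total COGS = $5,871.00 + $9,376.25 + $2,544.00 = $17,791.25
Ending inventory: 142 @ $21.95 + 14 @ $21.20 = $3,413.70
Check: goods available $21,204.95 = COGS $17,791.25 + ending $3,413.70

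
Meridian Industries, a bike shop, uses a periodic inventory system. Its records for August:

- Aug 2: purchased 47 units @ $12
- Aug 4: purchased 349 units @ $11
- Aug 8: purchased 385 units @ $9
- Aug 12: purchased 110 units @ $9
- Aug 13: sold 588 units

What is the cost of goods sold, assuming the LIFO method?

COGS = $5,478

Aug 13, 588 sold [LIFO — newest first]: 110 @ $9 + 385 @ $9 + 93 @ $11 = $5,478
Ending inventory: 47 @ $12 + 256 @ $11 = $3,380
Check: goods available $8,858 = COGS $5,478 + ending $3,380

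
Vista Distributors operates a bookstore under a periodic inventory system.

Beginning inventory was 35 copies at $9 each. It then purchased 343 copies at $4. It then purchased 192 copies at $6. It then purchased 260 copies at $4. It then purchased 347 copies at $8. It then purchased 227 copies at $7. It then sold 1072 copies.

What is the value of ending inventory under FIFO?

Ending inventory = $2,429

Sale 1 (1072) [FIFO — oldest first]: 35 @ $9 + 343 @ $4 + 192 @ $6 + 260 @ $4 + 242 @ $8 = $5,815
Ending inventory: 105 @ $8 + 227 @ $7 = $2,429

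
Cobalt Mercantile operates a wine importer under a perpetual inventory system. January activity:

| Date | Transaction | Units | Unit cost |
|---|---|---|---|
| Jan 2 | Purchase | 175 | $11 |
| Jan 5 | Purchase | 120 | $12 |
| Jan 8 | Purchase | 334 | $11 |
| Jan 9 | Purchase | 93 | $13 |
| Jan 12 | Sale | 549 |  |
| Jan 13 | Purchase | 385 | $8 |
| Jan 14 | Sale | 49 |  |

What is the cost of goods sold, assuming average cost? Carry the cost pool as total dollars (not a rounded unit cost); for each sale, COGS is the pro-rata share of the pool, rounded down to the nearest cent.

After Jan 2: 175 on hand, pool $1,925.00 (≈ $11.0000 each)
After Jan 5: 295 on hand, pool $3,365.00 (≈ $11.4068 each)
After Jan 8: 629 on hand, pool $7,039.00 (≈ $11.1908 each)
After Jan 9: 722 on hand, pool $8,248.00 (≈ $11.4238 each)
Jan 12, sell 549: 549/722 × $8,248.00 → $6,271.67
After Jan 13: 558 on hand, pool $5,056.33 (≈ $9.0615 each)
Jan 14, sell 49: 49/558 × $5,056.33 → $444.01
Total COGS = $6,271.67 + $444.01 = $6,715.68
Ending inventory (cost pool remaining) = $4,612.32

COGS = $6,715.68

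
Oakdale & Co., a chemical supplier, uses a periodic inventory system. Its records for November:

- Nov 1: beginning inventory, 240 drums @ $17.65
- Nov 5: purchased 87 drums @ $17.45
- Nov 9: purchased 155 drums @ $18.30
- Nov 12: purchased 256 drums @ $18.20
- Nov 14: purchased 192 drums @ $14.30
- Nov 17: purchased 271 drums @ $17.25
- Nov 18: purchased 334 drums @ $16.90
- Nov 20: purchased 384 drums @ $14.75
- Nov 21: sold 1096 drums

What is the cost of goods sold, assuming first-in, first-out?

COGS = $18,858.95

Nov 21, 1096 sold [FIFO — oldest first]: 240 @ $17.65 + 87 @ $17.45 + 155 @ $18.30 + 256 @ $18.20 + 192 @ $14.30 + 166 @ $17.25 = $18,858.95
Ending inventory: 105 @ $17.25 + 334 @ $16.90 + 384 @ $14.75 = $13,119.85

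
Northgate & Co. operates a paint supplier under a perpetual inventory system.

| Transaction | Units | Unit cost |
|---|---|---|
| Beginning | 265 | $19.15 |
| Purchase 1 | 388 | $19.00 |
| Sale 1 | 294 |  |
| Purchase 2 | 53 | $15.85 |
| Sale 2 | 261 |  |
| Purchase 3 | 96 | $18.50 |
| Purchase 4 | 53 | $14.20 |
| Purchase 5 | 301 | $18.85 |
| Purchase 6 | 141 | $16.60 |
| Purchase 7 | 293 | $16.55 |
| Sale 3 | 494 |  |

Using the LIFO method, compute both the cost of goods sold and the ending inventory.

Sale 1 (294) [LIFO — newest first]: 294 @ $19.00 = $5,586.00
Sale 2 (261) [LIFO — newest first]: 53 @ $15.85 + 94 @ $19.00 + 114 @ $19.15 = $4,809.15
Sale 3 (494) [LIFO — newest first]: 293 @ $16.55 + 141 @ $16.60 + 60 @ $18.85 = $8,320.75
Total COGS = $5,586.00 + $4,809.15 + $8,320.75 = $18,715.90
Ending inventory: 151 @ $19.15 + 96 @ $18.50 + 53 @ $14.20 + 241 @ $18.85 = $9,963.10

COGS = $18,715.90; ending inventory = $9,963.10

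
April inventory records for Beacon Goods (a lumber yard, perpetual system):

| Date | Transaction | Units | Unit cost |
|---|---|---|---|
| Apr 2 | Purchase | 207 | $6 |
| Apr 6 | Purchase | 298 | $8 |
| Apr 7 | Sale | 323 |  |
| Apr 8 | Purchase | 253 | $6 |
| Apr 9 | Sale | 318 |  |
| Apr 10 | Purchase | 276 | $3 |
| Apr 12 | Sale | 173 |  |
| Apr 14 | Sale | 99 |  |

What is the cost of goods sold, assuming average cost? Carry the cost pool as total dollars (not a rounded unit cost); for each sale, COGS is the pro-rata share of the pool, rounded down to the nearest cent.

COGS = $5,483.13

After Apr 2: 207 on hand, pool $1,242.00 (≈ $6.0000 each)
After Apr 6: 505 on hand, pool $3,626.00 (≈ $7.1802 each)
Apr 7, sell 323: 323/505 × $3,626.00 → $2,319.20
After Apr 8: 435 on hand, pool $2,824.80 (≈ $6.4938 each)
Apr 9, sell 318: 318/435 × $2,824.80 → $2,065.02
After Apr 10: 393 on hand, pool $1,587.78 (≈ $4.0402 each)
Apr 12, sell 173: 173/393 × $1,587.78 → $698.94
Apr 14, sell 99: 99/220 × $888.84 → $399.97
Total COGS = $2,319.20 + $2,065.02 + $698.94 + $399.97 = $5,483.13
Ending inventory (cost pool remaining) = $488.87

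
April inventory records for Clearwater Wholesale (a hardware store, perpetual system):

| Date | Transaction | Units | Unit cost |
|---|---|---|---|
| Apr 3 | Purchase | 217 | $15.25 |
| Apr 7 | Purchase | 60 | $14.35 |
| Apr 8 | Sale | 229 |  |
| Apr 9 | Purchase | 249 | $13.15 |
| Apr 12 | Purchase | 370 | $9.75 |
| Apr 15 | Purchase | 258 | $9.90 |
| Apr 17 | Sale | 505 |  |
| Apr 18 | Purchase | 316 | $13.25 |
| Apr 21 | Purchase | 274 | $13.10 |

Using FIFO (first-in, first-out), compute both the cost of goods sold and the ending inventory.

Apr 8, 229 sold [FIFO — oldest first]: 217 @ $15.25 + 12 @ $14.35 = $3,481.45
Apr 17, 505 sold [FIFO — oldest first]: 48 @ $14.35 + 249 @ $13.15 + 208 @ $9.75 = $5,991.15
Total COGS = $3,481.45 + $5,991.15 = $9,472.60
Ending inventory: 162 @ $9.75 + 258 @ $9.90 + 316 @ $13.25 + 274 @ $13.10 = $11,910.10

COGS = $9,472.60; ending inventory = $11,910.10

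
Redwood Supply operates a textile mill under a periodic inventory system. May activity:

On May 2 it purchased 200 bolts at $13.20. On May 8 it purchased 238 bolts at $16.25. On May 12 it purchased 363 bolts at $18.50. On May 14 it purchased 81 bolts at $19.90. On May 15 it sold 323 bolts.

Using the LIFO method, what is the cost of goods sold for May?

COGS = $6,088.90

May 15, 323 sold [LIFO — newest first]: 81 @ $19.90 + 242 @ $18.50 = $6,088.90
Ending inventory: 200 @ $13.20 + 238 @ $16.25 + 121 @ $18.50 = $8,746.00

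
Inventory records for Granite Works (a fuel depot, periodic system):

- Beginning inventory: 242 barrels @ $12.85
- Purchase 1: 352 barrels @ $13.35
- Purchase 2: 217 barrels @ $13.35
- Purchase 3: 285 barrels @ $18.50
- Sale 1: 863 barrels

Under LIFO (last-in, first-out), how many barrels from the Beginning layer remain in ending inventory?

233

Sale 1 (863) [LIFO — newest first]: 285 @ $18.50 + 217 @ $13.35 + 352 @ $13.35 + 9 @ $12.85 = $12,984.30
Ending inventory: 233 @ $12.85 = $2,994.05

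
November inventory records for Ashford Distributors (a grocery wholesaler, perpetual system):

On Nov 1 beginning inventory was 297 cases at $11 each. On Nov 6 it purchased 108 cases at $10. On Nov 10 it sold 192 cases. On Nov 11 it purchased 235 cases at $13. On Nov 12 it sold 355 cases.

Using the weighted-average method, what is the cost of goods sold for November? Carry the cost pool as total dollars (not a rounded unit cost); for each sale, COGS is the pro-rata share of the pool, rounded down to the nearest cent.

COGS = $6,293.22

After Nov 1: 297 on hand, pool $3,267.00 (≈ $11.0000 each)
After Nov 6: 405 on hand, pool $4,347.00 (≈ $10.7333 each)
Nov 10, sell 192: 192/405 × $4,347.00 → $2,060.80
After Nov 11: 448 on hand, pool $5,341.20 (≈ $11.9223 each)
Nov 12, sell 355: 355/448 × $5,341.20 → $4,232.42
Total COGS = $2,060.80 + $4,232.42 = $6,293.22
Ending inventory (cost pool remaining) = $1,108.78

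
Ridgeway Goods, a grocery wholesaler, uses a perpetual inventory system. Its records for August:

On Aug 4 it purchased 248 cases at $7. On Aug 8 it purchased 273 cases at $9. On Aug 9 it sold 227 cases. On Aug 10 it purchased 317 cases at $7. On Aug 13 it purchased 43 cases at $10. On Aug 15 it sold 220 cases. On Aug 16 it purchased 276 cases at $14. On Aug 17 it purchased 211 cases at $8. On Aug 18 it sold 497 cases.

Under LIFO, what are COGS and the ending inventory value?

Aug 9, 227 sold [LIFO — newest first]: 227 @ $9 = $2,043
Aug 15, 220 sold [LIFO — newest first]: 43 @ $10 + 177 @ $7 = $1,669
Aug 18, 497 sold [LIFO — newest first]: 211 @ $8 + 276 @ $14 + 10 @ $7 = $5,622
Total COGS = $2,043 + $1,669 + $5,622 = $9,334
Ending inventory: 248 @ $7 + 46 @ $9 + 130 @ $7 = $3,060

COGS = $9,334; ending inventory = $3,060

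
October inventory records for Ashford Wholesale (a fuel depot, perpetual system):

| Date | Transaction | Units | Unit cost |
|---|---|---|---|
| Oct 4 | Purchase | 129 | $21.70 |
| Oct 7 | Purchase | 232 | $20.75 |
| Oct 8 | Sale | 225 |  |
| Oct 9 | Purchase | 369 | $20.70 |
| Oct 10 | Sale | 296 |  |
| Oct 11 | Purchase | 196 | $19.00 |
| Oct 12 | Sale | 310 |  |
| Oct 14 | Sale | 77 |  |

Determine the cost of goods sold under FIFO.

Oct 8, 225 sold [FIFO — oldest first]: 129 @ $21.70 + 96 @ $20.75 = $4,791.30
Oct 10, 296 sold [FIFO — oldest first]: 136 @ $20.75 + 160 @ $20.70 = $6,134.00
Oct 12, 310 sold [FIFO — oldest first]: 209 @ $20.70 + 101 @ $19.00 = $6,245.30
Oct 14, 77 sold [FIFO — oldest first]: 77 @ $19.00 = $1,463.00
Total COGS = $4,791.30 + $6,134.00 + $6,245.30 + $1,463.00 = $18,633.60
Ending inventory: 18 @ $19.00 = $342.00

COGS = $18,633.60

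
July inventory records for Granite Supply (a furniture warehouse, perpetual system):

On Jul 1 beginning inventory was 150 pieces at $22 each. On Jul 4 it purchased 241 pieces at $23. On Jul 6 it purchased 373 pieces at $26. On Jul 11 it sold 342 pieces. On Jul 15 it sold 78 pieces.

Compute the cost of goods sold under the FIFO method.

COGS = $9,597

Jul 11, 342 sold [FIFO — oldest first]: 150 @ $22 + 192 @ $23 = $7,716
Jul 15, 78 sold [FIFO — oldest first]: 49 @ $23 + 29 @ $26 = $1,881
Total COGS = $7,716 + $1,881 = $9,597
Ending inventory: 344 @ $26 = $8,944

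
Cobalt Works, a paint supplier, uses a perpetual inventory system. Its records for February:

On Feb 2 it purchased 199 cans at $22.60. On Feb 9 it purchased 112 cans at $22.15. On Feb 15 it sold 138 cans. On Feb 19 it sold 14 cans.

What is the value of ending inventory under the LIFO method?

Feb 15, 138 sold [LIFO — newest first]: 112 @ $22.15 + 26 @ $22.60 = $3,068.40
Feb 19, 14 sold [LIFO — newest first]: 14 @ $22.60 = $316.40
Total COGS = $3,068.40 + $316.40 = $3,384.80
Ending inventory: 159 @ $22.60 = $3,593.40
Check: goods available $6,978.20 = COGS $3,384.80 + ending $3,593.40

Ending inventory = $3,593.40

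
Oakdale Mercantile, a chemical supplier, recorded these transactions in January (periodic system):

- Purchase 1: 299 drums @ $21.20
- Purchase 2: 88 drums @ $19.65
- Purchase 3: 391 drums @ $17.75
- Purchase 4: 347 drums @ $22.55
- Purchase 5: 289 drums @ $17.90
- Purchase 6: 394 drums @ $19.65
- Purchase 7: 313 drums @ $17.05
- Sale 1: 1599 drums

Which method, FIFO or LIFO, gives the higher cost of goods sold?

FIFO

FIFO COGS: 299 @ $21.20 + 88 @ $19.65 + 391 @ $17.75 + 347 @ $22.55 + 289 @ $17.90 + 185 @ $19.65 = $31,641.45
LIFO COGS: 313 @ $17.05 + 394 @ $19.65 + 289 @ $17.90 + 347 @ $22.55 + 256 @ $17.75 = $30,620.70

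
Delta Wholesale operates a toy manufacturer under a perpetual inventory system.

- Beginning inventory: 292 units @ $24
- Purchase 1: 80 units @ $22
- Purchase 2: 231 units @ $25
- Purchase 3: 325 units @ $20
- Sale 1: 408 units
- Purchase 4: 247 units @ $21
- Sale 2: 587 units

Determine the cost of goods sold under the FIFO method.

COGS = $22,450

Sale 1 (408) [FIFO — oldest first]: 292 @ $24 + 80 @ $22 + 36 @ $25 = $9,668
Sale 2 (587) [FIFO — oldest first]: 195 @ $25 + 325 @ $20 + 67 @ $21 = $12,782
Total COGS = $9,668 + $12,782 = $22,450
Ending inventory: 180 @ $21 = $3,780
Check: goods available $26,230 = COGS $22,450 + ending $3,780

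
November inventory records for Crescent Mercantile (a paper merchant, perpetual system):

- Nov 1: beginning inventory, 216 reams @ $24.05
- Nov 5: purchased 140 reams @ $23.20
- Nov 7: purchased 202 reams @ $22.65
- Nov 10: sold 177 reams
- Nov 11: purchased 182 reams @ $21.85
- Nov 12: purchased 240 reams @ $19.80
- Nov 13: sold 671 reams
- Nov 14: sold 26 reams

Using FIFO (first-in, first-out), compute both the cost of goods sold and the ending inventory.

COGS = $19,648.00; ending inventory = $2,098.80

Nov 10, 177 sold [FIFO — oldest first]: 177 @ $24.05 = $4,256.85
Nov 13, 671 sold [FIFO — oldest first]: 39 @ $24.05 + 140 @ $23.20 + 202 @ $22.65 + 182 @ $21.85 + 108 @ $19.80 = $14,876.35
Nov 14, 26 sold [FIFO — oldest first]: 26 @ $19.80 = $514.80
Total COGS = $4,256.85 + $14,876.35 + $514.80 = $19,648.00
Ending inventory: 106 @ $19.80 = $2,098.80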